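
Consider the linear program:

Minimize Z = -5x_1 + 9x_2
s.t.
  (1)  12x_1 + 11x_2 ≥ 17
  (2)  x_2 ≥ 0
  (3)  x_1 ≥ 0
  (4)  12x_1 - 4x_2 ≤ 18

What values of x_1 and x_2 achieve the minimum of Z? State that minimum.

x_1 = 3/2, x_2 = 0, minimum Z = -15/2

Corner points and Z = -5x_1 + 9x_2:
  (17/12, 0) → Z = -85/12
  (0, 17/11) → Z = 153/11
  (3/2, 0) → Z = -15/2
The feasible region is unbounded (it extends along (0, 1), (1, 3)), but Z strictly increases along every unbounded feasible direction, so there is no improving ray and the minimum is attained at a vertex.

At the optimal vertex, x_2 = 0 and 12x_1 - 4x_2 = 18.
Solving simultaneously gives x_1 = 3/2, x_2 = 0.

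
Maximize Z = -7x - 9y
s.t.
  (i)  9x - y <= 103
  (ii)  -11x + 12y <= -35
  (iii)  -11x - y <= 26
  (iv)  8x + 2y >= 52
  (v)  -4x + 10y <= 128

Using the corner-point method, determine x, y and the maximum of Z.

Corner points and Z = -7x - 9y:
  (1201/97, 818/97) → Z = -15769/97
  (129/13, -178/13) → Z = 699/13
  (347/59, 146/59) → Z = -3743/59

x = 129/13, y = -178/13, maximum Z = 699/13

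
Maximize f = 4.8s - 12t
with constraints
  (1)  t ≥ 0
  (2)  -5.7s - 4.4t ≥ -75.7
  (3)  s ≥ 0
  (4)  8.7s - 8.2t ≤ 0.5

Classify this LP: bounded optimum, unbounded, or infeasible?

Feasible corners and f = 4.8s - 12t:
  (0, 0) → f = 0
  (5/87, 0) → f = 8/29
  (0, 757/44) → f = -2271/11
  (31147/4251, 10929/1417) → f = -406564/7085
The feasible region has finitely many vertices and no improving ray; the maximum is 8/29 at (5/87, 0).

bounded optimum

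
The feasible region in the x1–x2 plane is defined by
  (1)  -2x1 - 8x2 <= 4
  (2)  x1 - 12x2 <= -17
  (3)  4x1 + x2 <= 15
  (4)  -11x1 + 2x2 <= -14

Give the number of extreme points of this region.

3

Intersecting each pair of boundary lines and keeping only the points that satisfy every inequality leaves:
  (163/49, 83/49)
  (101/65, 201/130)
  (44/19, 109/19)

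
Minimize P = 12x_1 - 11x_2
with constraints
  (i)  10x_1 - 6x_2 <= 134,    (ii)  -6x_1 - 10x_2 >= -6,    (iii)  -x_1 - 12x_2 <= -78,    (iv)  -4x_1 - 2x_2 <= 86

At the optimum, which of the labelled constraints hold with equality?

(ii) and (iv)

Extreme points and P = 12x_1 - 11x_2:
  (-354/31, 231/31) → P = -219
  (-218/7, 135/7) → P = -4101/7
  (-594/23, 199/23) → P = -9317/23

The minimum is at (-218/7, 135/7). Substituting into each constraint, equality holds for (ii) and (iv); the remaining constraints have slack.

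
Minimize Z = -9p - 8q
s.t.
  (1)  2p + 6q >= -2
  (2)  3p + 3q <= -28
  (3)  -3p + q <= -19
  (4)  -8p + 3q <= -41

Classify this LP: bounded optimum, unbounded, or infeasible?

infeasible

The boundaries 2p + 6q = -2 and -3p + q = -19 meet at (28/5, -11/5), but that point violates 3p + 3q ≤ -28. Every candidate vertex is excluded by some other constraint, so the feasible region is empty.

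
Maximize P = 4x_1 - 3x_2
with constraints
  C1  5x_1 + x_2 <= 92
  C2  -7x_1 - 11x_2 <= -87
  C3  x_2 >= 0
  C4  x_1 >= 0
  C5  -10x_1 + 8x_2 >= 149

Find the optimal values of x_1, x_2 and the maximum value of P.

x_1 = 587/50, x_2 = 333/10, maximum P = -2647/50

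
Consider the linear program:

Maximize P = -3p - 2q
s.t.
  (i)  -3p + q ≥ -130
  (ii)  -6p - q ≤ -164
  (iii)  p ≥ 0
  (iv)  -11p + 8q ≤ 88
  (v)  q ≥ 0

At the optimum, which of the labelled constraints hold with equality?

Vertices and P = -3p - 2q:
  (1128/13, 1694/13) → P = -6772/13
  (130/3, 0) → P = -130
  (1224/59, 2332/59) → P = -8336/59
  (82/3, 0) → P = -82

The maximum is at (82/3, 0). Substituting into each constraint, equality holds for (ii) and (v); the remaining constraints have slack.

(ii) and (v)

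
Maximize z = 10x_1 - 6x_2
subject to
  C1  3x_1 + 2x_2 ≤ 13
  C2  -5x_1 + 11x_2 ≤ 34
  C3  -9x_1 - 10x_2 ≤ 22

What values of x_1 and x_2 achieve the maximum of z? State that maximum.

x_1 = 29/2, x_2 = -61/4, maximum z = 473/2

Vertices and z = 10x_1 - 6x_2:
  (75/43, 167/43) → z = -252/43
  (29/2, -61/4) → z = 473/2
  (-582/149, 196/149) → z = -6996/149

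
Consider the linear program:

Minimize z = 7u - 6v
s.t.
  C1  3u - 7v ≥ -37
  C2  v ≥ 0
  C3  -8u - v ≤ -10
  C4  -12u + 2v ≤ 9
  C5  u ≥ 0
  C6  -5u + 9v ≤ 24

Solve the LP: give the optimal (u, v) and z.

u = 6/7, v = 22/7, minimum z = -90/7

The feasible region is unbounded (it extends along (7, 3), (1, 0)), but z strictly increases along every unbounded feasible direction, so there is no improving ray and the minimum is attained at a vertex.

The binding constraints are -8u - v = -10 and -5u + 9v = 24.
Solving simultaneously gives u = 6/7, v = 22/7.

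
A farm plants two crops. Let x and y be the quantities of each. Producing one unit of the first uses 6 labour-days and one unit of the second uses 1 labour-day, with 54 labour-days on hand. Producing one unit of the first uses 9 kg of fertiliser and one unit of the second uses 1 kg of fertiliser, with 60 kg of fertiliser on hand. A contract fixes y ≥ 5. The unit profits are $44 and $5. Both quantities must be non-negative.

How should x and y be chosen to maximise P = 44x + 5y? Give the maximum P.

Corner points and P = 44x + 5y:
  (0, 54) → P = 270
  (0, 5) → P = 25
  (2, 42) → P = 298
  (55/9, 5) → P = 2645/9

The binding constraints are 6x + y = 54 and 9x + y = 60.
Solving simultaneously gives x = 2, y = 42.

x = 2, y = 42, maximum P = 298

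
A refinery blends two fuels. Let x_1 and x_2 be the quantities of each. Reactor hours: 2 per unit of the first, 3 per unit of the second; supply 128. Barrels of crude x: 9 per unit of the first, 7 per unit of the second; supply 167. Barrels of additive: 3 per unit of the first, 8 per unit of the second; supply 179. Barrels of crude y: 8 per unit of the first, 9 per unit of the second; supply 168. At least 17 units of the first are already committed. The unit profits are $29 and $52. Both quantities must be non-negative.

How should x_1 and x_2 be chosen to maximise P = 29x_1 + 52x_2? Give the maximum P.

x_1 = 17, x_2 = 2, maximum P = 597

Extreme points and P = 29x_1 + 52x_2:
  (167/9, 0) → P = 4843/9
  (17, 0) → P = 493
  (17, 2) → P = 597

The binding constraints are 9x_1 + 7x_2 = 167 and x_1 = 17.
Solving simultaneously gives x_1 = 17, x_2 = 2.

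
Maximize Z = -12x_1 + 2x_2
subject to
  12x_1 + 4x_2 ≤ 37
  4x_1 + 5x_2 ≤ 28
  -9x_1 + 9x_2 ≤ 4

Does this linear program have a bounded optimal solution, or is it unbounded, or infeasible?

unbounded

From the feasible point (317/144, 127/48), moving in the direction (-9, -9) keeps every constraint satisfied while Z increases without bound.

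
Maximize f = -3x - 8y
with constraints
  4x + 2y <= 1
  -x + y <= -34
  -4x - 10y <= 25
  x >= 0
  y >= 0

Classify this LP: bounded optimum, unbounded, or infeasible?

infeasible

The boundaries 4x + 2y = 1 and x = 0 meet at (0, 1/2), but that point violates -x + y ≤ -34. Every candidate vertex is excluded by some other constraint, so the feasible region is empty.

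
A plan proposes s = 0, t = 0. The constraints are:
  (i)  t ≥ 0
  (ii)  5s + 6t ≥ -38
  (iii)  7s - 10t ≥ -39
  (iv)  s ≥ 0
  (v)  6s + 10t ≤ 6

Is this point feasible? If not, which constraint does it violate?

feasible

(i): 0 ≥ 0 ✓
(ii): 0 ≥ -38 ✓
(iii): 0 ≥ -39 ✓
(iv): 0 ≥ 0 ✓
(v): 0 ≤ 6 ✓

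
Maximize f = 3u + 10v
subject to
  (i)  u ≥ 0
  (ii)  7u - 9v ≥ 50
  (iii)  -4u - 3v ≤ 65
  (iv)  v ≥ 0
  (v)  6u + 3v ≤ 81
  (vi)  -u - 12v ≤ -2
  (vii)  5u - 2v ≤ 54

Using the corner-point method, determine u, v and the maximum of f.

Extreme points and f = 3u + 10v:
  (50/7, 0) → f = 150/7
  (293/25, 89/25) → f = 1769/25
  (54/5, 0) → f = 162/5
  (12, 3) → f = 66

u = 293/25, v = 89/25, maximum f = 1769/25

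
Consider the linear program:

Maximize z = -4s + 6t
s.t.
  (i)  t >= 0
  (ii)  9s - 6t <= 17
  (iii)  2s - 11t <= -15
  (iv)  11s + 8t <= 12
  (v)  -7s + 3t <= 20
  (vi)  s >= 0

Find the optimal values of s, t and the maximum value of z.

s = 0, t = 3/2, maximum z = 9

Extreme points and z = -4s + 6t:
  (12/137, 189/137) → z = 1086/137
  (0, 15/11) → z = 90/11
  (0, 3/2) → z = 9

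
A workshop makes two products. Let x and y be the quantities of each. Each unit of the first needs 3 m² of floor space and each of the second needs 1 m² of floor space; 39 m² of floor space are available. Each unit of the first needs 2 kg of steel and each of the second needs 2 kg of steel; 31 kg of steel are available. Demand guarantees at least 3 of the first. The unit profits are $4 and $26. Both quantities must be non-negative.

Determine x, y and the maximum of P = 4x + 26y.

At the optimal vertex, 2x + 2y = 31 and x = 3.
Solving simultaneously gives x = 3, y = 25/2.

x = 3, y = 25/2, maximum P = 337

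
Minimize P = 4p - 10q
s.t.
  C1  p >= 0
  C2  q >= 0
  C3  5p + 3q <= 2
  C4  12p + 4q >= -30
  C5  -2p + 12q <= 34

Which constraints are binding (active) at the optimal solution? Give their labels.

Extreme points and P = 4p - 10q:
  (0, 0) → P = 0
  (0, 2/3) → P = -20/3
  (2/5, 0) → P = 8/5

The minimum is at (0, 2/3). Substituting into each constraint, equality holds for C1 and C3; the remaining constraints have slack.

C1 and C3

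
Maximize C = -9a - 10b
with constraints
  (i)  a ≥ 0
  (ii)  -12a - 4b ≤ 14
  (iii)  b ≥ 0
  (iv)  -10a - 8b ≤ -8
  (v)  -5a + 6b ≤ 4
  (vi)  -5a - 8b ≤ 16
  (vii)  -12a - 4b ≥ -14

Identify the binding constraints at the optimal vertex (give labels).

Extreme points and C = -9a - 10b:
  (4/5, 0) → C = -36/5
  (7/6, 0) → C = -21/2
  (4/25, 4/5) → C = -236/25
  (17/23, 59/46) → C = -448/23

The maximum is at (4/5, 0). Substituting into each constraint, equality holds for (iii) and (iv); the remaining constraints have slack.

(iii) and (iv)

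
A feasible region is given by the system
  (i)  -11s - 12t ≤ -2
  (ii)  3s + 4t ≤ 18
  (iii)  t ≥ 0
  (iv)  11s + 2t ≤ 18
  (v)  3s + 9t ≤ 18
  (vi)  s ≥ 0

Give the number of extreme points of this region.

5

The feasible vertices (each the meet of two boundaries and inside every other half-plane) are:
  (2/11, 0)
  (0, 1/6)
  (18/11, 0)
  (42/31, 48/31)
  (0, 2)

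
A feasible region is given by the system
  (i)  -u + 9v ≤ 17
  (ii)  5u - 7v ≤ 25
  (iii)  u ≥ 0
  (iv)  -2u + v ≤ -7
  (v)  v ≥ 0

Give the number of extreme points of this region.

4

Of the 10 pairwise boundary intersections, those satisfying every inequality are:
  (172/19, 55/19)
  (80/17, 41/17)
  (5, 0)
  (7/2, 0)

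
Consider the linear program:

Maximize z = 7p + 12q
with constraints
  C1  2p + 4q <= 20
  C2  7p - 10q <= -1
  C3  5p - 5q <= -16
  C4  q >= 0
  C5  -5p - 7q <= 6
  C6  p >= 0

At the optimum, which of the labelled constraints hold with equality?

Extreme points and z = 7p + 12q:
  (6/5, 22/5) → z = 306/5
  (0, 5) → z = 60
  (0, 16/5) → z = 192/5

The maximum is at (6/5, 22/5). Substituting into each constraint, equality holds for C1 and C3; the remaining constraints have slack.

C1 and C3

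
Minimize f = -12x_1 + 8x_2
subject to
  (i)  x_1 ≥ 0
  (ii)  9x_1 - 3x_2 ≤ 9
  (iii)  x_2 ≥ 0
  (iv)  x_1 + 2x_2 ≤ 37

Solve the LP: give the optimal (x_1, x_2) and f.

x_1 = 1, x_2 = 0, minimum f = -12

Feasible corners and f = -12x_1 + 8x_2:
  (0, 0) → f = 0
  (0, 37/2) → f = 148
  (1, 0) → f = -12
  (43/7, 108/7) → f = 348/7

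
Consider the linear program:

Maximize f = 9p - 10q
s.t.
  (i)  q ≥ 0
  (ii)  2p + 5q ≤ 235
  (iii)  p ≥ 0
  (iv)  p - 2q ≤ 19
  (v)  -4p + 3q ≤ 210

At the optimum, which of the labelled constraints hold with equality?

Extreme points and f = 9p - 10q:
  (0, 0) → f = 0
  (19, 0) → f = 171
  (0, 47) → f = -470
  (565/9, 197/9) → f = 3115/9

The maximum is at (565/9, 197/9). Substituting into each constraint, equality holds for (ii) and (iv); the remaining constraints have slack.

(ii) and (iv)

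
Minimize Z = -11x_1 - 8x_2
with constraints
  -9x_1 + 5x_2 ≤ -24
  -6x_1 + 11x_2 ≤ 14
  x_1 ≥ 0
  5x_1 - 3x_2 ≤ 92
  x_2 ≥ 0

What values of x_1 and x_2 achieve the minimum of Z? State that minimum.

x_1 = 1054/37, x_2 = 622/37, minimum Z = -16570/37

Feasible corners and Z = -11x_1 - 8x_2:
  (334/69, 90/23) → Z = -5834/69
  (8/3, 0) → Z = -88/3
  (1054/37, 622/37) → Z = -16570/37
  (92/5, 0) → Z = -1012/5

The binding constraints are -6x_1 + 11x_2 = 14 and 5x_1 - 3x_2 = 92.
Solving simultaneously gives x_1 = 1054/37, x_2 = 622/37.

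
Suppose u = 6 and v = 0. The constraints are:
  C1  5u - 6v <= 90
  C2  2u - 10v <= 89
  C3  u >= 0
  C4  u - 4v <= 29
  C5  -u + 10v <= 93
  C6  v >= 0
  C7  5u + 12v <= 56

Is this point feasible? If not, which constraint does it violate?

C1: 30 ≤ 90 ✓
C2: 12 ≤ 89 ✓
C3: 6 ≥ 0 ✓
C4: 6 ≤ 29 ✓
C5: -6 ≤ 93 ✓
C6: 0 ≥ 0 ✓
C7: 30 ≤ 56 ✓

feasible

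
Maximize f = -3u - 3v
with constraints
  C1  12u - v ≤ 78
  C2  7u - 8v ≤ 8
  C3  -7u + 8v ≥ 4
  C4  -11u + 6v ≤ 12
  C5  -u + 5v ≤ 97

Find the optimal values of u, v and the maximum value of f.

u = -36/23, v = -20/23, maximum f = 168/23

Corner points and f = -3u - 3v:
  (628/89, 594/89) → f = -3666/89
  (480/61, 1002/61) → f = -4446/61
  (-36/23, -20/23) → f = 168/23

The binding constraints are -7u + 8v = 4 and -11u + 6v = 12.
Solving simultaneously gives u = -36/23, v = -20/23.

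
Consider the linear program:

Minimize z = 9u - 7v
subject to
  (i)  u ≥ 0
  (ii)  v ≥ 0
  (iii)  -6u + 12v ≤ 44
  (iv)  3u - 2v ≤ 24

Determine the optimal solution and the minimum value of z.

u = 0, v = 11/3, minimum z = -77/3

The optimum lies where u = 0 and -6u + 12v = 44.
Solving simultaneously gives u = 0, v = 11/3.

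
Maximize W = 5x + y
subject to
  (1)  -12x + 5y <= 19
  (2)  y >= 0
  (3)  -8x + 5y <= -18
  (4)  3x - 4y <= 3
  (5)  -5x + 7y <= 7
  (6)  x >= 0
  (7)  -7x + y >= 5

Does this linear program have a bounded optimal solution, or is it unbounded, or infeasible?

infeasible

The boundaries -8x + 5y = -18 and 3x - 4y = 3 meet at (57/17, 30/17), but that point violates -7x + y ≥ 5. Every candidate vertex is excluded by some other constraint, so the feasible region is empty.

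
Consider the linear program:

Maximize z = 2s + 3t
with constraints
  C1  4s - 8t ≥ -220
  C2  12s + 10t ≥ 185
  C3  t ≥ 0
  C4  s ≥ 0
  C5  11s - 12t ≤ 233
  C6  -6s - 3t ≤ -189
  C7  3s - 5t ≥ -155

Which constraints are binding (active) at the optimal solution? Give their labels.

Corner points and z = 2s + 3t:
  (563/5, 419/5) → z = 2383/5
  (71/5, 173/5) → z = 661/5
  (989/35, 227/35) → z = 2659/35

The maximum is at (563/5, 419/5). Substituting into each constraint, equality holds for C1 and C5; the remaining constraints have slack.

C1 and C5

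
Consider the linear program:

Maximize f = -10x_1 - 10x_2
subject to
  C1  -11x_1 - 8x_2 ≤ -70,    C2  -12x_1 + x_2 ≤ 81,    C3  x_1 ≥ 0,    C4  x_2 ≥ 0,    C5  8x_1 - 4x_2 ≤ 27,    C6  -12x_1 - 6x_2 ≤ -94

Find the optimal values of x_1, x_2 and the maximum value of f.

Extreme points and f = -10x_1 - 10x_2:
  (0, 81) → f = -810
  (0, 47/3) → f = -470/3
  (269/48, 107/24) → f = -805/8
The feasible region is unbounded (it extends along (1, 12), (1, 2)), but f strictly decreases along every unbounded feasible direction, so there is no improving ray and the maximum is attained at a vertex.

x_1 = 269/48, x_2 = 107/24, maximum f = -805/8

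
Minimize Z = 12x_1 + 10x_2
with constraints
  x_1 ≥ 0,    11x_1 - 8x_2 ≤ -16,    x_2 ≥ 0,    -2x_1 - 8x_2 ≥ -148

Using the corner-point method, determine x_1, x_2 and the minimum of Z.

x_1 = 0, x_2 = 2, minimum Z = 20

Feasible corners and Z = 12x_1 + 10x_2:
  (0, 2) → Z = 20
  (0, 37/2) → Z = 185
  (132/13, 415/26) → Z = 3659/13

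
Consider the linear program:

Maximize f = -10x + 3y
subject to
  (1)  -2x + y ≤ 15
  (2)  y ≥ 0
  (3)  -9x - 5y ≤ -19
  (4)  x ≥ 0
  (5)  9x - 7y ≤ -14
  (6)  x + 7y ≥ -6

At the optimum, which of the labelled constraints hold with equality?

Extreme points and f = -10x + 3y:
  (0, 15) → f = 45
  (0, 19/5) → f = 57/5
  (7/12, 11/4) → f = 29/12
The feasible region is unbounded (it extends along (1, 2), (7, 9)), but f strictly decreases along every unbounded feasible direction, so there is no improving ray and the maximum is attained at a vertex.

The maximum is at (0, 15). Substituting into each constraint, equality holds for (1) and (4); the remaining constraints have slack.

(1) and (4)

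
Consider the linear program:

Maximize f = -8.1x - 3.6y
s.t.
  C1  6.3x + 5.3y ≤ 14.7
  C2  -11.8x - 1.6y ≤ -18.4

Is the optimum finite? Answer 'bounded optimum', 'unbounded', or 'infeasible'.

From the feasible point (3700/2623, 2877/2623), moving in the direction (1.6, -11.8) keeps every constraint satisfied while f increases without bound.

unbounded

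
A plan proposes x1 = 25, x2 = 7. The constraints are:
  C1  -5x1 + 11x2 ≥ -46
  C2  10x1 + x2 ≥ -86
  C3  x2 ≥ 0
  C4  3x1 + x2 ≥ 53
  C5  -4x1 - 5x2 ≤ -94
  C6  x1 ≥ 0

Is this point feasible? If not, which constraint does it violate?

not feasible — violates C1

Constraint C1: -5x1 + 11x2 = -48, which is not ≥ -46. All other constraints are satisfied.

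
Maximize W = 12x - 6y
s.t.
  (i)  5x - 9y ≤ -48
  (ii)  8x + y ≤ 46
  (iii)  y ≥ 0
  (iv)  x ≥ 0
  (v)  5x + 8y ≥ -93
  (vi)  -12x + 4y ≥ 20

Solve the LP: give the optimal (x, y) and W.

The optimum lies where 5x - 9y = -48 and -12x + 4y = 20.
Solving simultaneously gives x = 3/22, y = 119/22.

x = 3/22, y = 119/22, maximum W = -339/11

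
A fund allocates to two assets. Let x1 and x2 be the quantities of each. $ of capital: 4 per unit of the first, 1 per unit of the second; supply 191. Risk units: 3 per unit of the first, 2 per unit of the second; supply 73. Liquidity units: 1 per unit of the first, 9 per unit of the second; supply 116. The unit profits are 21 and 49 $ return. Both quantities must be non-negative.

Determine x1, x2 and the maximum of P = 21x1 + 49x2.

x1 = 17, x2 = 11, maximum P = 896

Feasible corners and P = 21x1 + 49x2:
  (0, 0) → P = 0
  (0, 116/9) → P = 5684/9
  (73/3, 0) → P = 511
  (17, 11) → P = 896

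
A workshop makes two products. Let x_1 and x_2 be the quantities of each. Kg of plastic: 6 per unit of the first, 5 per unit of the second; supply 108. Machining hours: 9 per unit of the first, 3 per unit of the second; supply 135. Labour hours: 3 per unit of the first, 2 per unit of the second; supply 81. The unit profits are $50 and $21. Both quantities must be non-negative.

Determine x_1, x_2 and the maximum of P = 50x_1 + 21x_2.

x_1 = 13, x_2 = 6, maximum P = 776

Feasible corners and P = 50x_1 + 21x_2:
  (0, 0) → P = 0
  (0, 108/5) → P = 2268/5
  (15, 0) → P = 750
  (13, 6) → P = 776

The binding constraints are 6x_1 + 5x_2 = 108 and 9x_1 + 3x_2 = 135.
Solving simultaneously gives x_1 = 13, x_2 = 6.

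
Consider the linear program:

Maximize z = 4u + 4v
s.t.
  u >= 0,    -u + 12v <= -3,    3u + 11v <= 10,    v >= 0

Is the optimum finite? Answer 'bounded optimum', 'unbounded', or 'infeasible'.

Extreme points and z = 4u + 4v:
  (153/47, 1/47) → z = 616/47
  (3, 0) → z = 12
  (10/3, 0) → z = 40/3
The feasible region has finitely many vertices and no improving ray; the maximum is 40/3 at (10/3, 0).

bounded optimum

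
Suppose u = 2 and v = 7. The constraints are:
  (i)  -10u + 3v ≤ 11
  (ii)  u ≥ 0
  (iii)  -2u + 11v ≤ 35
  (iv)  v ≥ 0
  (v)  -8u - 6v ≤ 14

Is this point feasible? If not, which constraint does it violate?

not feasible — violates (iii)

Constraint (iii): -2u + 11v = 73, which is not ≤ 35. All other constraints are satisfied.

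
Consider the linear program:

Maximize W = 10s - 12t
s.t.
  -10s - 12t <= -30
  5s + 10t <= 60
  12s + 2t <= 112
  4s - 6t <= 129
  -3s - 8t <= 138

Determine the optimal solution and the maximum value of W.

s = 321/31, t = -190/31, maximum W = 5490/31

Vertices and W = 10s - 12t:
  (-21/2, 45/4) → W = -240
  (321/31, -190/31) → W = 5490/31
  (100/11, 16/11) → W = 808/11

At the optimal vertex, -10s - 12t = -30 and 12s + 2t = 112.
Solving simultaneously gives s = 321/31, t = -190/31.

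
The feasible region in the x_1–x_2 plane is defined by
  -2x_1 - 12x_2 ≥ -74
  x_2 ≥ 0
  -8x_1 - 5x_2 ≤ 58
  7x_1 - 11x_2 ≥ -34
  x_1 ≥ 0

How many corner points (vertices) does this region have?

4

Of the 10 pairwise boundary intersections, those satisfying every inequality are:
  (37, 0)
  (203/53, 293/53)
  (0, 0)
  (0, 34/11)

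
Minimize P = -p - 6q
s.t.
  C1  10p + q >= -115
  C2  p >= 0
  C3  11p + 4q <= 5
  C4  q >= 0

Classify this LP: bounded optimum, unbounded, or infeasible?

Vertices and P = -p - 6q:
  (0, 5/4) → P = -15/2
  (0, 0) → P = 0
  (5/11, 0) → P = -5/11
The feasible region has finitely many vertices and no improving ray; the minimum is -15/2 at (0, 5/4).

bounded optimum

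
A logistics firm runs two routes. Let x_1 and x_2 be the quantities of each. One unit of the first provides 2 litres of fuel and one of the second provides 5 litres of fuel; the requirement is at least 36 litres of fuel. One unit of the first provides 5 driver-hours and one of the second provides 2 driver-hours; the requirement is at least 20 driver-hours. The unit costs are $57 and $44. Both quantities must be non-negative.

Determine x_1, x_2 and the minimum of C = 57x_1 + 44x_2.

Vertices and C = 57x_1 + 44x_2:
  (0, 10) → C = 440
  (18, 0) → C = 1026
  (4/3, 20/3) → C = 1108/3
The feasible region is unbounded (it extends along (0, 1), (1, 0)), but C strictly increases along every unbounded feasible direction, so there is no improving ray and the minimum is attained at a vertex.

x_1 = 4/3, x_2 = 20/3, minimum C = 1108/3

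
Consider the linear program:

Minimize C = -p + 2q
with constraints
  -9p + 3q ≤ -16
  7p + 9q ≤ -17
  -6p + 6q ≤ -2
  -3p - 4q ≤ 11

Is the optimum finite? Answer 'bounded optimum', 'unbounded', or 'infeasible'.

Corner points and C = -p + 2q:
  (31/34, -265/102) → C = -623/102
  (31/45, -49/15) → C = -65/9
  (31, -26) → C = -83
The feasible region has finitely many vertices and no improving ray; the minimum is -83 at (31, -26).

bounded optimum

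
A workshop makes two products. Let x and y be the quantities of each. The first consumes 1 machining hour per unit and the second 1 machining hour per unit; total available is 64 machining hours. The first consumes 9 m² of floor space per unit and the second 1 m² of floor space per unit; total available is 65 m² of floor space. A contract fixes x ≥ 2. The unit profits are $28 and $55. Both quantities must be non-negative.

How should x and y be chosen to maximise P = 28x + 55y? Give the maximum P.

Vertices and P = 28x + 55y:
  (65/9, 0) → P = 1820/9
  (2, 0) → P = 56
  (2, 47) → P = 2641

At the optimal vertex, 9x + y = 65 and x = 2.
Solving simultaneously gives x = 2, y = 47.

x = 2, y = 47, maximum P = 2641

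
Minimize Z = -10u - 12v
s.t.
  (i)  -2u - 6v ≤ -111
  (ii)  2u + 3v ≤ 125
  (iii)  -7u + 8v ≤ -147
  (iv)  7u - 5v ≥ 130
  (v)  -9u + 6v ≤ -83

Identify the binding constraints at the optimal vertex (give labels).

Vertices and Z = -10u - 12v:
  (139/2, -14/3) → Z = -639
  (885/29, 483/58) → Z = -11748/29
  (1441/37, 581/37) → Z = -21382/37

The minimum is at (139/2, -14/3). Substituting into each constraint, equality holds for (i) and (ii); the remaining constraints have slack.

(i) and (ii)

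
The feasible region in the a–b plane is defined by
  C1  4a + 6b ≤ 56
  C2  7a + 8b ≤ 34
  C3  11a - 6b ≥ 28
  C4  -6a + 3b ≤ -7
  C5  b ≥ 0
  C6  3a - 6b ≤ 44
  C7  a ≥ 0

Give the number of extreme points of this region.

Pairwise boundary intersections that survive every other constraint:
  (214/65, 89/65)
  (34/7, 0)
  (28/11, 0)

3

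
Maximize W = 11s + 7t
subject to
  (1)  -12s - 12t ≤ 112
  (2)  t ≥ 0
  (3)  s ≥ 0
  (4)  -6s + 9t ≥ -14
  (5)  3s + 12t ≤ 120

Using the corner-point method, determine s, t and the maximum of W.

s = 416/33, t = 226/33, maximum W = 6158/33

Corner points and W = 11s + 7t:
  (0, 0) → W = 0
  (7/3, 0) → W = 77/3
  (0, 10) → W = 70
  (416/33, 226/33) → W = 6158/33

At the optimal vertex, -6s + 9t = -14 and 3s + 12t = 120.
Solving simultaneously gives s = 416/33, t = 226/33.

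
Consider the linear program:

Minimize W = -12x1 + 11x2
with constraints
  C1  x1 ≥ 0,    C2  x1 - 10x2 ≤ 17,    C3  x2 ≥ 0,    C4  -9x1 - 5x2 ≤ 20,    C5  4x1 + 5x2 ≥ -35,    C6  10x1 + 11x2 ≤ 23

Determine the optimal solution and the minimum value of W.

Vertices and W = -12x1 + 11x2:
  (0, 0) → W = 0
  (0, 23/11) → W = 23
  (23/10, 0) → W = -138/5

The binding constraints are x2 = 0 and 10x1 + 11x2 = 23.
Solving simultaneously gives x1 = 23/10, x2 = 0.

x1 = 23/10, x2 = 0, minimum W = -138/5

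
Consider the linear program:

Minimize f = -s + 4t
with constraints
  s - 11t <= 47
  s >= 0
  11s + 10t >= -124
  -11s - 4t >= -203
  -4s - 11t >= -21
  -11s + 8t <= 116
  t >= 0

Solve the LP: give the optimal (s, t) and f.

s = 21/4, t = 0, minimum f = -21/4

Corner points and f = -s + 4t:
  (0, 21/11) → f = 84/11
  (0, 0) → f = 0
  (21/4, 0) → f = -21/4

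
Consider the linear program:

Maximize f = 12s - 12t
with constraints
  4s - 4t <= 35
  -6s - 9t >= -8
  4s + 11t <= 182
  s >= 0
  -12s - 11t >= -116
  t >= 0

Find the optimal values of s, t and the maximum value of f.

s = 4/3, t = 0, maximum f = 16

Extreme points and f = 12s - 12t:
  (0, 8/9) → f = -32/3
  (4/3, 0) → f = 16
  (0, 0) → f = 0

The binding constraints are -6s - 9t = -8 and t = 0.
Solving simultaneously gives s = 4/3, t = 0.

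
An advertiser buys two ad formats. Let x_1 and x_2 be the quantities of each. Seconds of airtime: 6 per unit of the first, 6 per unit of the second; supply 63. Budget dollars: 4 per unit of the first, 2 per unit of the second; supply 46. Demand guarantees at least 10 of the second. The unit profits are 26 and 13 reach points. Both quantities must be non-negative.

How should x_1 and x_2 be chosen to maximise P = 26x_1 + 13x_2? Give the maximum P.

x_1 = 1/2, x_2 = 10, maximum P = 143

Corner points and P = 26x_1 + 13x_2:
  (0, 21/2) → P = 273/2
  (0, 10) → P = 130
  (1/2, 10) → P = 143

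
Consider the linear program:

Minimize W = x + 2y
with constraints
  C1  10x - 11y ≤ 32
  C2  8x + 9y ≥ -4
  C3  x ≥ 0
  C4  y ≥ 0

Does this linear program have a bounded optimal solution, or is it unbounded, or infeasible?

Extreme points and W = x + 2y:
  (16/5, 0) → W = 16/5
  (0, 0) → W = 0
The feasible region has finitely many vertices and no improving ray; the minimum is 0 at (0, 0).

bounded optimum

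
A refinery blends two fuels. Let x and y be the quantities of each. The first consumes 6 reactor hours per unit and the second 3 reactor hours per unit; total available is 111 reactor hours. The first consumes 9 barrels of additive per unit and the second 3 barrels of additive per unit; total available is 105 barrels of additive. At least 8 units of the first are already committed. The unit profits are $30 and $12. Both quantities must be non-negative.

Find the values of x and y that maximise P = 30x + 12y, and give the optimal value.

x = 8, y = 11, maximum P = 372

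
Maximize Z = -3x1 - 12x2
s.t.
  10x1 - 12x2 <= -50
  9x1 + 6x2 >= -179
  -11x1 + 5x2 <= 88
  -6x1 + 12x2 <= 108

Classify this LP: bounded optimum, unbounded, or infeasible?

bounded optimum

Feasible corners and Z = -3x1 - 12x2:
  (-403/41, -165/41) → Z = 3189/41
  (29/2, 65/4) → Z = -477/2
  (-86/17, 110/17) → Z = -1062/17
The feasible region has finitely many vertices and no improving ray; the maximum is 3189/41 at (-403/41, -165/41).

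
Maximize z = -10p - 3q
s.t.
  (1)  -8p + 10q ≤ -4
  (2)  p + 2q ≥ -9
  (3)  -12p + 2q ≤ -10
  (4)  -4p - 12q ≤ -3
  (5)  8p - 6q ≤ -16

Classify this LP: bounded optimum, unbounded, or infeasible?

infeasible

The boundaries -8p + 10q = -4 and -12p + 2q = -10 meet at (23/26, 4/13), but that point violates 8p - 6q ≤ -16. Every candidate vertex is excluded by some other constraint, so the feasible region is empty.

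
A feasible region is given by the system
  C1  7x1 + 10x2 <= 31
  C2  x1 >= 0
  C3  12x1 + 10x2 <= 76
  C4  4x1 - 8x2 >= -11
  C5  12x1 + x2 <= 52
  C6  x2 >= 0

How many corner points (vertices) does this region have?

5

Of the 15 pairwise boundary intersections, those satisfying every inequality are:
  (23/16, 67/32)
  (489/113, 8/113)
  (0, 11/8)
  (0, 0)
  (13/3, 0)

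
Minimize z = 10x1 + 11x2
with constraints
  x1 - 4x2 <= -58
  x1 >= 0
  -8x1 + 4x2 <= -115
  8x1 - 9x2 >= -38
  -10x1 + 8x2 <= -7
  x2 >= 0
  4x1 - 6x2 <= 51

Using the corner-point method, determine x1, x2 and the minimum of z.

x1 = 173/7, x2 = 579/28, minimum z = 13289/28

Feasible corners and z = 10x1 + 11x2:
  (173/7, 579/28) → z = 13289/28
  (276/5, 283/10) → z = 8633/10
  (1187/40, 153/5) → z = 12667/20
The feasible region is unbounded (it extends along (3, 2), (9, 8)), but z strictly increases along every unbounded feasible direction, so there is no improving ray and the minimum is attained at a vertex.

At the optimal vertex, x1 - 4x2 = -58 and -8x1 + 4x2 = -115.
Solving simultaneously gives x1 = 173/7, x2 = 579/28.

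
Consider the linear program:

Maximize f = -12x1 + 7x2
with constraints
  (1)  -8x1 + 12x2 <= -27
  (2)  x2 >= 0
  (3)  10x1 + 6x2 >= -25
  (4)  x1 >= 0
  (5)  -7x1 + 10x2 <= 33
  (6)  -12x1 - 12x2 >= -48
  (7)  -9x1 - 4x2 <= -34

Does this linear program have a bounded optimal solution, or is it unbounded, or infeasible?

bounded optimum

Extreme points and f = -12x1 + 7x2:
  (15/4, 1/4) → f = -173/4
  (129/35, 29/140) → f = -5989/140
  (4, 0) → f = -48
  (34/9, 0) → f = -136/3
The feasible region has finitely many vertices and no improving ray; the maximum is -5989/140 at (129/35, 29/140).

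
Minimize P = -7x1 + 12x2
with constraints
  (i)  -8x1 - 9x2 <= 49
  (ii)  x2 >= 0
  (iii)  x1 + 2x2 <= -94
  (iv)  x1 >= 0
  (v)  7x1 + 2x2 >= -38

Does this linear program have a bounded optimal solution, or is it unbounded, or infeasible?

infeasible

The boundaries -8x1 - 9x2 = 49 and x1 + 2x2 = -94 meet at (748/7, -703/7), but that point violates x2 ≥ 0. Every candidate vertex is excluded by some other constraint, so the feasible region is empty.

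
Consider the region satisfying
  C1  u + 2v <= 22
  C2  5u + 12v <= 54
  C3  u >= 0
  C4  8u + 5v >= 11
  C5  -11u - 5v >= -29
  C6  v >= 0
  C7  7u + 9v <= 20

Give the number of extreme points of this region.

5

Intersecting each pair of boundary lines and keeping only the points that satisfy every inequality leaves:
  (0, 11/5)
  (0, 20/9)
  (11/8, 0)
  (29/11, 0)
  (161/64, 17/64)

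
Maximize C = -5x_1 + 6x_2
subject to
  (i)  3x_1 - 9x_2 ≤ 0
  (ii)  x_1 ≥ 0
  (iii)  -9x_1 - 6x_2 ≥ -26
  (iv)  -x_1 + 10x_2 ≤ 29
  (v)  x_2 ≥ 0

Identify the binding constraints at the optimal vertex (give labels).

(ii) and (iv)

Feasible corners and C = -5x_1 + 6x_2:
  (0, 0) → C = 0
  (26/11, 26/33) → C = -78/11
  (0, 29/10) → C = 87/5
  (43/48, 287/96) → C = 323/24

The maximum is at (0, 29/10). Substituting into each constraint, equality holds for (ii) and (iv); the remaining constraints have slack.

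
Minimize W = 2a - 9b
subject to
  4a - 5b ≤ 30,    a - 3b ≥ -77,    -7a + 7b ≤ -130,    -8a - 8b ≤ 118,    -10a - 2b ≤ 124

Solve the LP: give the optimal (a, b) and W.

a = 475/7, b = 338/7, minimum W = -2092/7

Extreme points and W = 2a - 9b:
  (475/7, 338/7) → W = -2092/7
  (440/7, 310/7) → W = -1910/7
  (929/14, 669/14) → W = -4163/14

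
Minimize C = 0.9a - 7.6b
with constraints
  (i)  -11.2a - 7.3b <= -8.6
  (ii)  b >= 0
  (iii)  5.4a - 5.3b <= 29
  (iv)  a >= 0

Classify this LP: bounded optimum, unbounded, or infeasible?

unbounded

From the feasible point (43/56, 0), moving in the direction (5.3, 5.4) keeps every constraint satisfied while C decreases without bound.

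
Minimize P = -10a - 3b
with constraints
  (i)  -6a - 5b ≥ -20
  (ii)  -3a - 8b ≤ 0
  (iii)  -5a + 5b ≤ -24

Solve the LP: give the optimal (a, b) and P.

At the optimal vertex, -6a - 5b = -20 and -3a - 8b = 0.
Solving simultaneously gives a = 160/33, b = -20/11.

a = 160/33, b = -20/11, minimum P = -1420/33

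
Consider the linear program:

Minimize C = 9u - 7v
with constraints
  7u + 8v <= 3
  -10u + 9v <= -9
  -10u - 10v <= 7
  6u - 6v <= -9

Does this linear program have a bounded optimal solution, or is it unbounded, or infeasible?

The boundaries 7u + 8v = 3 and -10u + 9v = -9 meet at (9/13, -3/13), but that point violates 6u - 6v ≤ -9. Every candidate vertex is excluded by some other constraint, so the feasible region is empty.

infeasible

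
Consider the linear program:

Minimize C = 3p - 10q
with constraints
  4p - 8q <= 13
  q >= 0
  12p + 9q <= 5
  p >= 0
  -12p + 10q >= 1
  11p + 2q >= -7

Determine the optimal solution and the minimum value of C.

Corner points and C = 3p - 10q:
  (0, 5/9) → C = -50/9
  (41/228, 6/19) → C = -199/76
  (0, 1/10) → C = -1

p = 0, q = 5/9, minimum C = -50/9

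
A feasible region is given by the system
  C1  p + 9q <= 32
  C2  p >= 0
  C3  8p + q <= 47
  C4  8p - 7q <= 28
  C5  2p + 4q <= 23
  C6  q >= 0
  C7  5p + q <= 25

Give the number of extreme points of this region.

5

Of the 21 pairwise boundary intersections, those satisfying every inequality are:
  (0, 32/9)
  (193/44, 135/44)
  (0, 0)
  (7/2, 0)
  (203/43, 60/43)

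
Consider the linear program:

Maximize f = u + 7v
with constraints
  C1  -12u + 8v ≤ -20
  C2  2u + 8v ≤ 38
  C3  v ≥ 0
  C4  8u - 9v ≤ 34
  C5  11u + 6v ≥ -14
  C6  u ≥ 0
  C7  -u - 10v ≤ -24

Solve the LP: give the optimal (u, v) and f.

u = 29/7, v = 26/7, maximum f = 211/7

Vertices and f = u + 7v:
  (29/7, 26/7) → f = 211/7
  (49/16, 67/32) → f = 567/32
  (307/41, 118/41) → f = 1133/41
  (556/89, 158/89) → f = 1662/89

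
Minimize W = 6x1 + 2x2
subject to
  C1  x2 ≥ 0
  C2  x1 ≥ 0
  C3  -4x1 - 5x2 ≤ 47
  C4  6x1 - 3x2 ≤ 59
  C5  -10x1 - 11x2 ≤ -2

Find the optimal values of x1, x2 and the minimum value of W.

x1 = 0, x2 = 2/11, minimum W = 4/11

Extreme points and W = 6x1 + 2x2:
  (59/6, 0) → W = 59
  (1/5, 0) → W = 6/5
  (0, 2/11) → W = 4/11
The feasible region is unbounded (it extends along (0, 1), (1, 2)), but W strictly increases along every unbounded feasible direction, so there is no improving ray and the minimum is attained at a vertex.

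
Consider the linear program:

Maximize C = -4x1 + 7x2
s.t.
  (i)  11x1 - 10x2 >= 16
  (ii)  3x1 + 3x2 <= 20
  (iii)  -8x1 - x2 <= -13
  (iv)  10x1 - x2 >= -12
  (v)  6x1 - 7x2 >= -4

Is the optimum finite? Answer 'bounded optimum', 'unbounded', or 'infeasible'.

bounded optimum

Vertices and C = -4x1 + 7x2:
  (248/63, 172/63) → C = 212/63
  (146/91, 15/91) → C = -479/91
The feasible region has finitely many vertices and no improving ray; the maximum is 212/63 at (248/63, 172/63).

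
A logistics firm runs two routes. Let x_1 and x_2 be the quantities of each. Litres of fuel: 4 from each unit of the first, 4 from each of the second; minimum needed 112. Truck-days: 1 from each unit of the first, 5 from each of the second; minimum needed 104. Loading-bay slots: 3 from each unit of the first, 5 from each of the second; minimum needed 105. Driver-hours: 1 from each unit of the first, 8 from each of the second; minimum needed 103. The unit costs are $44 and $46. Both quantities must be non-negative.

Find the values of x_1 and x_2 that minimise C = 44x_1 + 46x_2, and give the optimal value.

The feasible region is unbounded (it extends along (0, 1), (1, 0)), but C strictly increases along every unbounded feasible direction, so there is no improving ray and the minimum is attained at a vertex.

The optimum lies where 4x_1 + 4x_2 = 112 and x_1 + 5x_2 = 104.
Solving simultaneously gives x_1 = 9, x_2 = 19.

x_1 = 9, x_2 = 19, minimum C = 1270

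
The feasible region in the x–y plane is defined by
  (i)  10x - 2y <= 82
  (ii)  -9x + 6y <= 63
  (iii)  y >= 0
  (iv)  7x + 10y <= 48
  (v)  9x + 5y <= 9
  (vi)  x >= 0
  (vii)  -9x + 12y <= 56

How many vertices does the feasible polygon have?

3

Of the 21 pairwise boundary intersections, those satisfying every inequality are:
  (1, 0)
  (0, 0)
  (0, 9/5)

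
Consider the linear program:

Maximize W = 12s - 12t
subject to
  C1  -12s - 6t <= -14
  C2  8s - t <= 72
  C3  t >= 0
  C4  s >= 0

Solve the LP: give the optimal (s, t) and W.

s = 9, t = 0, maximum W = 108

Vertices and W = 12s - 12t:
  (7/6, 0) → W = 14
  (0, 7/3) → W = -28
  (9, 0) → W = 108
The feasible region is unbounded (it extends along (0, 1), (1, 8)), but W strictly decreases along every unbounded feasible direction, so there is no improving ray and the maximum is attained at a vertex.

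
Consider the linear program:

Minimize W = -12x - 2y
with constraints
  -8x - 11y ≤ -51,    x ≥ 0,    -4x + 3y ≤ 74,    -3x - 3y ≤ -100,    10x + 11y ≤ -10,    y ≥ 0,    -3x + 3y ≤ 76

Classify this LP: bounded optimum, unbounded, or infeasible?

The boundaries -3x - 3y = -100 and y = 0 meet at (100/3, 0), but that point violates 10x + 11y ≤ -10. Every candidate vertex is excluded by some other constraint, so the feasible region is empty.

infeasible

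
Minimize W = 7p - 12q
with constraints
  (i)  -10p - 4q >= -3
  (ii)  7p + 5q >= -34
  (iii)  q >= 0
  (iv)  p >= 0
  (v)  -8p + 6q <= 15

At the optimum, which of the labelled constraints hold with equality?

(i) and (iv)

Vertices and W = 7p - 12q:
  (3/10, 0) → W = 21/10
  (0, 3/4) → W = -9
  (0, 0) → W = 0

The minimum is at (0, 3/4). Substituting into each constraint, equality holds for (i) and (iv); the remaining constraints have slack.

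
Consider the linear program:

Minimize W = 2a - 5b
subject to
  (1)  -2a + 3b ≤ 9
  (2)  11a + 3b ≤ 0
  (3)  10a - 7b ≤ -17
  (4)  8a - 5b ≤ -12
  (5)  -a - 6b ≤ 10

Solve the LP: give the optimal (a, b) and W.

a = -9/13, b = 33/13, minimum W = -183/13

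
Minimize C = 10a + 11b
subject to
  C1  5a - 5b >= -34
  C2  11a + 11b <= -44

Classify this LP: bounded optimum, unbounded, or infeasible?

From the feasible point (-27/5, 7/5), moving in the direction (-5, -5) keeps every constraint satisfied while C decreases without bound.

unbounded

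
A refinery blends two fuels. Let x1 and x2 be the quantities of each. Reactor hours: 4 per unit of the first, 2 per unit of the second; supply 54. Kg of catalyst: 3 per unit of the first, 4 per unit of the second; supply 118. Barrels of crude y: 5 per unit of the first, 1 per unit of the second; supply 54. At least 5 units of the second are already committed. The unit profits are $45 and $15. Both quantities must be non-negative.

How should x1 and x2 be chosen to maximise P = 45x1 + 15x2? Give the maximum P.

x1 = 9, x2 = 9, maximum P = 540

Feasible corners and P = 45x1 + 15x2:
  (0, 27) → P = 405
  (0, 5) → P = 75
  (9, 9) → P = 540
  (49/5, 5) → P = 516

The binding constraints are 4x1 + 2x2 = 54 and 5x1 + x2 = 54.
Solving simultaneously gives x1 = 9, x2 = 9.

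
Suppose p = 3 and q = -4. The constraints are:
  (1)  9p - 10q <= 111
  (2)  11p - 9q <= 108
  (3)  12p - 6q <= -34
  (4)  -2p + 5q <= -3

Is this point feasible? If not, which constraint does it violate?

Constraint (3): 12p - 6q = 60, which is not ≤ -34. All other constraints are satisfied.

not feasible — violates (3)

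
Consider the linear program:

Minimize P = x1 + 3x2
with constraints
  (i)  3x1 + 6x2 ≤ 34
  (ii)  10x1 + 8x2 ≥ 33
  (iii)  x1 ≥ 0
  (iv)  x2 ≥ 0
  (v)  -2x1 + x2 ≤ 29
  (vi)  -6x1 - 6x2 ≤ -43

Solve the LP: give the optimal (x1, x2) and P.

Feasible corners and P = x1 + 3x2:
  (34/3, 0) → P = 34/3
  (3, 25/6) → P = 31/2
  (43/6, 0) → P = 43/6

At the optimal vertex, x2 = 0 and -6x1 - 6x2 = -43.
Solving simultaneously gives x1 = 43/6, x2 = 0.

x1 = 43/6, x2 = 0, minimum P = 43/6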